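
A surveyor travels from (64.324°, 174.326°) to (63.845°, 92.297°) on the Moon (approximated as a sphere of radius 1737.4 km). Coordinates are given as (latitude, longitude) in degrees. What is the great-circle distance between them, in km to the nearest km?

1011 km

Let φ₁ = 1.1227 rad, φ₂ = 1.1143 rad, and Δλ = -1.4317 rad.
cos c = sin φ₁ sin φ₂ + cos φ₁ cos φ₂ cos Δλ = (0.9013)(0.8976) + (0.4333)(0.4408)(0.1387) = 0.83546,
so c = arccos(0.83546) = 0.58183 rad.
Distance = R·c = 1737.4 × 0.5818 ≈ 1011 km.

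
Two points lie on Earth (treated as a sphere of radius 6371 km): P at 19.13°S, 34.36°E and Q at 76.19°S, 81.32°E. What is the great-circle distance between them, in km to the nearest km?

6875 km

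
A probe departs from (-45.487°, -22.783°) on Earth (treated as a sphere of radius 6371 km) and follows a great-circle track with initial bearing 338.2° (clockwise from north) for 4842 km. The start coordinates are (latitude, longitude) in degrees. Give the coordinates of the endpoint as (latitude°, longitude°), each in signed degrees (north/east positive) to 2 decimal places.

-3.92°, -37.64°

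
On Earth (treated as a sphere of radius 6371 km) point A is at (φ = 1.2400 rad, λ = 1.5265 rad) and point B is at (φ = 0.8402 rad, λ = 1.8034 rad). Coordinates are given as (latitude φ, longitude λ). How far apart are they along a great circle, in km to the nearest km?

2679 km

Let φ₁ = 1.2400 rad, φ₂ = 0.8402 rad, and Δλ = 0.2769 rad.
Haversine: a = sin²(Δφ/2) + cos φ₁ cos φ₂ sin²(Δλ/2) = 0.0394 + (0.3248)(0.6673)(0.0190) = 0.04356.
Central angle c = 2·arcsin(√a) = 0.42051 rad.
Distance = R·c = 6371 × 0.4205 ≈ 2679 km.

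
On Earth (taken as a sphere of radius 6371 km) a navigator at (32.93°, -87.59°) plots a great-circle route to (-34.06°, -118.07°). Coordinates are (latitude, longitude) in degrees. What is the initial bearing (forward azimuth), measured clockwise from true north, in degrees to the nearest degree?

With φ₁ = 0.5747, φ₂ = -0.5945, Δλ = -0.5320 rad, the forward-azimuth formula gives
θ = atan2( sin Δλ cos φ₂ , cos φ₁ sin φ₂ − sin φ₁ cos φ₂ cos Δλ ) = atan2(-0.4202, -0.8582) = -153.91°.
Adding 360° brings this into [0°, 360°): 206°.

206°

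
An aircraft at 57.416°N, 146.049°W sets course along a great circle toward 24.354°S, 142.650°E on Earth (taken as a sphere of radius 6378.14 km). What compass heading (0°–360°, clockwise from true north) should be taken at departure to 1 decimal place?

With φ₁ = 1.0021, φ₂ = -0.4251, Δλ = -1.2444 rad, the forward-azimuth formula gives
θ = atan2( sin Δλ cos φ₂ , cos φ₁ sin φ₂ − sin φ₁ cos φ₂ cos Δλ ) = atan2(-0.8629, -0.4682) = -118.48°.
Adding 360° brings this into [0°, 360°): 241.5°.

241.5°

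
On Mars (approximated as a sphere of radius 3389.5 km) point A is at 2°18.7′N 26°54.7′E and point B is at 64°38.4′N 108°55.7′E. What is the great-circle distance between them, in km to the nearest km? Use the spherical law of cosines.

4999 km

With latitudes φ₁ = 2.312°, φ₂ = 64.640° and longitude difference Δλ = 82.017°:
cos c = sin φ₁ sin φ₂ + cos φ₁ cos φ₂ cos Δλ = (0.0403)(0.9036) + (0.9992)(0.4283)(0.1389) = 0.09588,
so c = arccos(0.09588) = 1.47476 rad.
Distance = R·c = 3389.5 × 1.4748 ≈ 4999 km.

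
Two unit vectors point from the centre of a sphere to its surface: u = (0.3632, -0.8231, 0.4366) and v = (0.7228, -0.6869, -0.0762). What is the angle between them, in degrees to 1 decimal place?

u·v = 0.7946; |u| = 1.0000, |v| = 1.0000.
cos θ = (u·v)/(|u||v|) = 0.7946, so θ = 37.4°.

37.4°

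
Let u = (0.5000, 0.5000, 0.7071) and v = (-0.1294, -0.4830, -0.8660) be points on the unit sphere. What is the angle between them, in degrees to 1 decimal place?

u·v = -0.9185; |u| = 1.0000, |v| = 1.0000.
cos θ = (u·v)/(|u||v|) = -0.9186, so θ = 156.7°.

156.7°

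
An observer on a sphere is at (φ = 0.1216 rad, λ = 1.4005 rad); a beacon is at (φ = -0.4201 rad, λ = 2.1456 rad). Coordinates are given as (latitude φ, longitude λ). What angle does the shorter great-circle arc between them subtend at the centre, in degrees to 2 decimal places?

Let φ₁ = 0.1216 rad, φ₂ = -0.4201 rad, and Δλ = 0.7451 rad.
Haversine: a = sin²(Δφ/2) + cos φ₁ cos φ₂ sin²(Δλ/2) = 0.0716 + (0.9926)(0.9130)(0.1325) = 0.19166.
Central angle c = 2·arcsin(√a) = 0.90628 rad.
So the angular separation is 51.93°.

51.93°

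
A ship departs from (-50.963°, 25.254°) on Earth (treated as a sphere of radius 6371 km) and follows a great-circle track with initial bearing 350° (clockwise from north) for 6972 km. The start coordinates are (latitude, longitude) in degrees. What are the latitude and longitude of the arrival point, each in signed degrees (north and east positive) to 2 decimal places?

11.24°, 16.20°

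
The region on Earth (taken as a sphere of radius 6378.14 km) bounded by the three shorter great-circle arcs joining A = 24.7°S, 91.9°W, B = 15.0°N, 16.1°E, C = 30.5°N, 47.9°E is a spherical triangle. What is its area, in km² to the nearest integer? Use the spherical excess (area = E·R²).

Side lengths (central angles): a = 0.5759, b = 2.5149, c = 1.9599 rad; semiperimeter s = 2.5253.
By l'Huilier's theorem, tan(E/4) = √[tan(s/2) tan((s−a)/2) tan((s−b)/2) tan((s−c)/2)], giving spherical excess E = 0.3343 rad.
Area = E·R² = 0.3343 × (6378.14)² ≈ 13598213 km².

13598213 km²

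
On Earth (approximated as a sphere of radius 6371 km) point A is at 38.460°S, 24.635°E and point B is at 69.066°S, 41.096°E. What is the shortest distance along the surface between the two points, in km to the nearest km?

3544 km

In radians: φ₁ = -0.6713, φ₂ = -1.2054, Δλ = 16.461° = 0.2873 rad.
Haversine: a = sin²(Δφ/2) + cos φ₁ cos φ₂ sin²(Δλ/2) = 0.0697 + (0.7830)(0.3573)(0.0205) = 0.07539.
Central angle c = 2·arcsin(√a) = 0.55629 rad.
Distance = R·c = 6371 × 0.5563 ≈ 3544 km.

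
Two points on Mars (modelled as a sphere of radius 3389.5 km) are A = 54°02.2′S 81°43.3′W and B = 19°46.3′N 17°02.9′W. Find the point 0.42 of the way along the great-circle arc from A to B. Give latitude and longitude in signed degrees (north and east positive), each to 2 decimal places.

The central angle between A and B is δ = 1.6082 rad.
With f = 0.42, the slerp weights are sin((1−f)δ)/sin δ = 0.8038 and sin(fδ)/sin δ = 0.6257.
Weighted sum of the unit vectors: (0.8038)·(0.0846,-0.5811,-0.8094) + (0.6257)·(0.8997,-0.2759,0.3383) = (0.6309, -0.6398, -0.4390).
Converting back: φ = atan2(z, √(x²+y²)) = -26.04°, λ = atan2(y, x) = -45.40°.

-26.04°, -45.40°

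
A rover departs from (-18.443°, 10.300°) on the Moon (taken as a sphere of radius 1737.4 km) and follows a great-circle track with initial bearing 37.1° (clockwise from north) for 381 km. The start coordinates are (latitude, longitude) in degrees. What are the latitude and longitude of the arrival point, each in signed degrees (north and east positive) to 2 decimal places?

-8.29°, 17.92°

Angular distance δ = d/R = 381/1737.4 = 0.21929 rad; initial bearing θ = 0.6475 rad.
sin φ₂ = sin φ₁ cos δ + cos φ₁ sin δ cos θ = (-0.3164)(0.9761) + (0.9486)(0.2175)(0.7976) = -0.1442, so φ₂ = -8.29°.
Δλ = atan2(sin θ sin δ cos φ₁, cos δ − sin φ₁ sin φ₂) = atan2(0.1245, 0.9304) = 7.620°.
λ₂ = 10.300° + 7.620° = 17.92°.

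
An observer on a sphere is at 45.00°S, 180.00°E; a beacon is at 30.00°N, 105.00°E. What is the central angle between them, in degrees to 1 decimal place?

Let φ₁ = -0.7854 rad, φ₂ = 0.5236 rad, and Δλ = -1.3090 rad.
cos c = sin φ₁ sin φ₂ + cos φ₁ cos φ₂ cos Δλ = (-0.7071)(0.5000) + (0.7071)(0.8660)(0.2588) = -0.19506,
so c = arccos(-0.19506) = 1.76711 rad.
So the angular separation is 101.2°.

101.2°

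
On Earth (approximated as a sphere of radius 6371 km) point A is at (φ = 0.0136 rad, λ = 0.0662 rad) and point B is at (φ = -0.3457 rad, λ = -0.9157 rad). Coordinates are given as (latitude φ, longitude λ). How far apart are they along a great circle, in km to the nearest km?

In radians: φ₁ = 0.0136, φ₂ = -0.3457, Δλ = -56.259° = -0.9819 rad.
cos c = sin φ₁ sin φ₂ + cos φ₁ cos φ₂ cos Δλ = (0.0136)(-0.3389) + (0.9999)(0.9408)(0.5554) = 0.51793,
so c = arccos(0.51793) = 1.02637 rad.
Distance = R·c = 6371 × 1.0264 ≈ 6539 km.

6539 km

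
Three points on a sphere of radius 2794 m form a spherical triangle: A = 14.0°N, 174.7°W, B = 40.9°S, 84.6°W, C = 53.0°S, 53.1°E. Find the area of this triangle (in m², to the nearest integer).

16611557 m²

Side lengths (central angles): a = 1.3832, b = 2.1962, c = 1.7312 rad; semiperimeter s = 2.6553.
By l'Huilier's theorem, tan(E/4) = √[tan(s/2) tan((s−a)/2) tan((s−b)/2) tan((s−c)/2)], giving spherical excess E = 2.1279 rad.
Area = E·R² = 2.1279 × (2794)² ≈ 16611557 m².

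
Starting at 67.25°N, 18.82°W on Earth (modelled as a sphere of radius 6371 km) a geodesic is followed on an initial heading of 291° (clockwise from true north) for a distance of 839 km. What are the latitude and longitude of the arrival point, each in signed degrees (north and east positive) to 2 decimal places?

Angular distance δ = d/R = 839/6371 = 0.13169 rad; initial bearing θ = 5.0789 rad.
sin φ₂ = sin φ₁ cos δ + cos φ₁ sin δ cos θ = (0.9222)(0.9913) + (0.3867)(0.1313)(0.3584) = 0.9324, so φ₂ = 68.81°.
Δλ = atan2(sin θ sin δ cos φ₁, cos δ − sin φ₁ sin φ₂) = atan2(-0.0474, 0.1315) = -19.829°.
λ₂ = -18.820° − 19.829° = -38.65°.

68.81°, -38.65°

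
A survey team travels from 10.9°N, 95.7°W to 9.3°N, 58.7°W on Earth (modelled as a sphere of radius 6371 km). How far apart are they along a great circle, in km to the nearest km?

4052 km

With latitudes φ₁ = 10.900°, φ₂ = 9.300° and longitude difference Δλ = 37.000°:
cos c = sin φ₁ sin φ₂ + cos φ₁ cos φ₂ cos Δλ = (0.1891)(0.1616) + (0.9820)(0.9869)(0.7986) = 0.80448,
so c = arccos(0.80448) = 0.63600 rad.
Distance = R·c = 6371 × 0.6360 ≈ 4052 km.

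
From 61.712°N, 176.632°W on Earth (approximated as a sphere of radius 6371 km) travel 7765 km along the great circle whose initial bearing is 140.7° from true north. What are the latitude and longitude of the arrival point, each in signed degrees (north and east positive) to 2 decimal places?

-2.33°, -140.12°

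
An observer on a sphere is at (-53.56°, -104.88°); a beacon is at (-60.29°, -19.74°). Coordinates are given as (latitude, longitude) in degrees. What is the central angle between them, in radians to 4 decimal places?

With latitudes φ₁ = -53.560°, φ₂ = -60.290° and longitude difference Δλ = 85.140°:
Haversine: a = sin²(Δφ/2) + cos φ₁ cos φ₂ sin²(Δλ/2) = 0.0034 + (0.5940)(0.4956)(0.4576) = 0.13817.
Central angle c = 2·arcsin(√a) = 0.76170 rad.
So the angular separation is 0.7617 rad.

0.7617 rad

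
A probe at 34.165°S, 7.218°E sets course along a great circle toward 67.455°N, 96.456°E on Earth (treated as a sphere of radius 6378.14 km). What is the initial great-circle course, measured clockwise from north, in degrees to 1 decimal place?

With φ₁ = -0.5963, φ₂ = 1.1773, Δλ = 1.5575 rad, the forward-azimuth formula gives
θ = atan2( sin Δλ cos φ₂ , cos φ₁ sin φ₂ − sin φ₁ cos φ₂ cos Δλ ) = atan2(0.3834, 0.7671) = 26.56°.
So the initial bearing is 26.6°.

26.6°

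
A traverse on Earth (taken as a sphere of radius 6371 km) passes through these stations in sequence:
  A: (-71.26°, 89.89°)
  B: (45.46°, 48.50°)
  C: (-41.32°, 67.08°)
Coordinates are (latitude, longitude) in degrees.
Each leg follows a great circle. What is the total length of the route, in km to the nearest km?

23212 km

Leg A→B: central angle 2.1012 rad, distance 13387.0 km.
Leg B→C: central angle 1.5421 rad, distance 9824.6 km.
Total: 13387.0 + 9824.6 ≈ 23212 km.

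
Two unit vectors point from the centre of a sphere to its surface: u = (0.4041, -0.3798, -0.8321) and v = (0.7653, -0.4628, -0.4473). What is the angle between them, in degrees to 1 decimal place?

31.0°

u·v = 0.8572; |u| = 1.0000, |v| = 1.0000.
cos θ = (u·v)/(|u||v|) = 0.8573, so θ = 31.0°.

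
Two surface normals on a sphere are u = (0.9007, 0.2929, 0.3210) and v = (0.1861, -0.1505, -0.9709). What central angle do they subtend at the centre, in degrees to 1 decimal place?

100.8°

u·v = -0.1881; |u| = 1.0000, |v| = 1.0000.
cos θ = (u·v)/(|u||v|) = -0.1881, so θ = 100.8°.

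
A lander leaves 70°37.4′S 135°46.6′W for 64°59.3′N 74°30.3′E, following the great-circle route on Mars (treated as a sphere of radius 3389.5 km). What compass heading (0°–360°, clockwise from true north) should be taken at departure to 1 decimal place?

258.4°

With φ₁ = -1.2326, φ₂ = 1.1343, Δλ = -2.6131 rad, the forward-azimuth formula gives
θ = atan2( sin Δλ cos φ₂ , cos φ₁ sin φ₂ − sin φ₁ cos φ₂ cos Δλ ) = atan2(-0.2132, -0.0438) = -101.60°.
Adding 360° brings this into [0°, 360°): 258.4°.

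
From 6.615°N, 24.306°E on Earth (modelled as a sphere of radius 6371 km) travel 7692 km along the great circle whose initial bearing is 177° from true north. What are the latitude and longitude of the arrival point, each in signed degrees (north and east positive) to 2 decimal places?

-62.40°, 30.37°

Angular distance δ = d/R = 7692/6371 = 1.20735 rad; initial bearing θ = 3.0892 rad.
sin φ₂ = sin φ₁ cos δ + cos φ₁ sin δ cos θ = (0.1152)(0.3555) + (0.9933)(0.9347)(-0.9986) = -0.8862, so φ₂ = -62.40°.
Δλ = atan2(sin θ sin δ cos φ₁, cos δ − sin φ₁ sin φ₂) = atan2(0.0486, 0.4576) = 6.061°.
λ₂ = 24.306° + 6.061° = 30.37°.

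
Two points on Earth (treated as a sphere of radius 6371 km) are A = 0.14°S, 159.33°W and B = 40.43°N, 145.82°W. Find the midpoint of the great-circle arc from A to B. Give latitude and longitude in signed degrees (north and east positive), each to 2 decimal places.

Central angle δ = 0.7399 rad. Interpolating on the sphere with fraction f = 0.5:
P = [sin((1−f)δ)·A + sin(fδ)·B] / sin δ = 0.5363·A + 0.5363·B in Cartesian coordinates,
giving P = (-0.8395, -0.4186, 0.3465), i.e. latitude 20.27°, longitude -153.50°.

20.27°, -153.50°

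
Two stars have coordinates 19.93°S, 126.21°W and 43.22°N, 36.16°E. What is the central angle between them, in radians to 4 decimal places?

With latitudes φ₁ = -19.930°, φ₂ = 43.220° and longitude difference Δλ = 162.370°:
Haversine: a = sin²(Δφ/2) + cos φ₁ cos φ₂ sin²(Δλ/2) = 0.2742 + (0.9401)(0.7287)(0.9765) = 0.94317.
Central angle c = 2·arcsin(√a) = 2.66017 rad.
So the angular separation is 2.6602 rad.

2.6602 rad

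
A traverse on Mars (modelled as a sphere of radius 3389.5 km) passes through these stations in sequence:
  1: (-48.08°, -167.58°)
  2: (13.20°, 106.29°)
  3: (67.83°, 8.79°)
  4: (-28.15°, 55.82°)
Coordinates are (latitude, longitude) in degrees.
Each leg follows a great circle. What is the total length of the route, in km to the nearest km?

16562 km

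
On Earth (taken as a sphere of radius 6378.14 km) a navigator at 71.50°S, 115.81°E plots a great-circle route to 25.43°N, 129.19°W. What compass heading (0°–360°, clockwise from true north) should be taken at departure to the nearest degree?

With φ₁ = -1.2479, φ₂ = 0.4438, Δλ = 2.0071 rad, the forward-azimuth formula gives
θ = atan2( sin Δλ cos φ₂ , cos φ₁ sin φ₂ − sin φ₁ cos φ₂ cos Δλ ) = atan2(0.8185, -0.2257) = 105.42°.
So the initial bearing is 105°.

105°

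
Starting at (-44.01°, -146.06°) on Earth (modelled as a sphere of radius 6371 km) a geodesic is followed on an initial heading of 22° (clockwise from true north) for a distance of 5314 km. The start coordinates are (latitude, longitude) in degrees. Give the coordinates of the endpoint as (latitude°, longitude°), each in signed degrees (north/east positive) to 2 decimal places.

1.55°, -129.94°

Angular distance δ = d/R = 5314/6371 = 0.83409 rad; initial bearing θ = 0.3840 rad.
sin φ₂ = sin φ₁ cos δ + cos φ₁ sin δ cos θ = (-0.6948)(0.6719) + (0.7192)(0.7407)(0.9272) = 0.0271, so φ₂ = 1.55°.
Δλ = atan2(sin θ sin δ cos φ₁, cos δ − sin φ₁ sin φ₂) = atan2(0.1996, 0.6907) = 16.115°.
λ₂ = -146.060° + 16.115° = -129.94°.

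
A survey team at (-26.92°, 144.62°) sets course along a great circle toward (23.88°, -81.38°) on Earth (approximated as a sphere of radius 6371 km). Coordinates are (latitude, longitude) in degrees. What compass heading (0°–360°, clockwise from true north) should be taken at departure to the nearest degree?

With φ₁ = -0.4698, φ₂ = 0.4168, Δλ = 2.3387 rad, the forward-azimuth formula gives
θ = atan2( sin Δλ cos φ₂ , cos φ₁ sin φ₂ − sin φ₁ cos φ₂ cos Δλ ) = atan2(0.6578, 0.0734) = 83.63°.
So the initial bearing is 84°.

84°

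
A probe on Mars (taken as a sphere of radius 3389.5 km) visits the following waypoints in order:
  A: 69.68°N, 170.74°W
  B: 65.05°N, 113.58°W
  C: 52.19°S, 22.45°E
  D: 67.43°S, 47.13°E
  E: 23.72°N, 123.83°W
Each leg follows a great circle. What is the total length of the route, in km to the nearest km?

19605 km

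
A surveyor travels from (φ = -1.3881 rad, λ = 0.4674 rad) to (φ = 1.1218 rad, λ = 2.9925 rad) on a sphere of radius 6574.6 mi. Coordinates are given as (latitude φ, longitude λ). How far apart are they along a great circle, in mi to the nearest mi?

Let φ₁ = -1.3881 rad, φ₂ = 1.1218 rad, and Δλ = 2.5251 rad.
cos c = sin φ₁ sin φ₂ + cos φ₁ cos φ₂ cos Δλ = (-0.9834)(0.9009) + (0.1817)(0.4341)(-0.8159) = -0.95023,
so c = arccos(-0.95023) = 2.82478 rad.
Distance = R·c = 6574.6 × 2.8248 ≈ 18572 mi.

18572 mi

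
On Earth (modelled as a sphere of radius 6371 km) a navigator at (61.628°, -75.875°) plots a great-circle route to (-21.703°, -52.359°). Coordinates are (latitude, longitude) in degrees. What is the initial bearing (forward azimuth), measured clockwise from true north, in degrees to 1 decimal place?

158.2°

With φ₁ = 1.0756, φ₂ = -0.3788, Δλ = 0.4104 rad, the forward-azimuth formula gives
θ = atan2( sin Δλ cos φ₂ , cos φ₁ sin φ₂ − sin φ₁ cos φ₂ cos Δλ ) = atan2(0.3707, -0.9253) = 158.17°.
So the initial bearing is 158.2°.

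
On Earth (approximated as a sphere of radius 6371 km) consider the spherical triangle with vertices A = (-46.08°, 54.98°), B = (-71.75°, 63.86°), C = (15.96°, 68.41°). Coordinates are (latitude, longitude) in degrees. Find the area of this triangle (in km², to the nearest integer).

4723355 km²

Side lengths (central angles): a = 1.5318, b = 1.1033, c = 0.4540 rad; semiperimeter s = 1.5446.
By l'Huilier's theorem, tan(E/4) = √[tan(s/2) tan((s−a)/2) tan((s−b)/2) tan((s−c)/2)], giving spherical excess E = 0.1164 rad.
Area = E·R² = 0.1164 × (6371)² ≈ 4723355 km².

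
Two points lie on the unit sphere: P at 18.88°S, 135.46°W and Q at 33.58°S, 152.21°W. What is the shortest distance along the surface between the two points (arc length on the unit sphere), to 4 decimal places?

Let φ₁ = -0.3295 rad, φ₂ = -0.5861 rad, and Δλ = -0.2923 rad.
cos c = sin φ₁ sin φ₂ + cos φ₁ cos φ₂ cos Δλ = (-0.3236)(-0.5531) + (0.9462)(0.8331)(0.9576) = 0.93382,
so c = arccos(0.93382) = 0.36585 rad.
On the unit sphere the arc length equals the central angle: 0.3658.

0.3658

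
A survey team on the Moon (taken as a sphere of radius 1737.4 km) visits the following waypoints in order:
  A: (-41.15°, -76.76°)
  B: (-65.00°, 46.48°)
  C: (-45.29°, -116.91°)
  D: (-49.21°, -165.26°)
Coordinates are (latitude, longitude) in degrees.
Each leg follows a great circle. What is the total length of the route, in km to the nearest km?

Leg A→B: central angle 1.1352 rad, distance 1972.3 km.
Leg B→C: central angle 1.2034 rad, distance 2090.8 km.
Leg C→D: central angle 0.5670 rad, distance 985.2 km.
Total: 1972.3 + 2090.8 + 985.2 ≈ 5048 km.

5048 km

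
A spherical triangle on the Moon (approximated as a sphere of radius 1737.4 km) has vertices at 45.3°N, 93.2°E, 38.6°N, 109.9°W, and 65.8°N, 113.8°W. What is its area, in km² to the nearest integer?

Side lengths (central angles): a = 0.4764, b = 1.1686, c = 1.6330 rad; semiperimeter s = 1.6390.
By l'Huilier's theorem, tan(E/4) = √[tan(s/2) tan((s−a)/2) tan((s−b)/2) tan((s−c)/2)], giving spherical excess E = 0.0897 rad.
Area = E·R² = 0.0897 × (1737.4)² ≈ 270834 km².

270834 km²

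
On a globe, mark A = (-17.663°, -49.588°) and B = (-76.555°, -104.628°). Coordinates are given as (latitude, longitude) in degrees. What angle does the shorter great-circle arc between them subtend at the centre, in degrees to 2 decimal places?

65.04°

With latitudes φ₁ = -17.663°, φ₂ = -76.555° and longitude difference Δλ = -55.040°:
Haversine: a = sin²(Δφ/2) + cos φ₁ cos φ₂ sin²(Δλ/2) = 0.2417 + (0.9529)(0.2325)(0.2135) = 0.28897.
Central angle c = 2·arcsin(√a) = 1.13509 rad.
So the angular separation is 65.04°.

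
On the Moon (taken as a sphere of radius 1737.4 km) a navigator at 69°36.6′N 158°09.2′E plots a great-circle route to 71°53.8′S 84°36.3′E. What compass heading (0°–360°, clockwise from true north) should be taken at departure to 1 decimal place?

215.8°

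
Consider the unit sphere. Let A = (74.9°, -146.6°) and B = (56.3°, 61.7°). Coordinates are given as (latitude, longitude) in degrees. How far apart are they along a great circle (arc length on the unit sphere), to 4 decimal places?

0.8285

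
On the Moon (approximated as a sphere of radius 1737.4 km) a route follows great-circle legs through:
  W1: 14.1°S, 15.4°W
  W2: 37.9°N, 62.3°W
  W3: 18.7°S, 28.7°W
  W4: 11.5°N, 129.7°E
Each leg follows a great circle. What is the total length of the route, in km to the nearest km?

Leg W1→W2: central angle 1.1883 rad, distance 2064.5 km.
Leg W2→W3: central angle 1.1312 rad, distance 1965.3 km.
Leg W3→W4: central angle 2.7570 rad, distance 4789.9 km.
Total: 2064.5 + 1965.3 + 4789.9 ≈ 8820 km.

8820 km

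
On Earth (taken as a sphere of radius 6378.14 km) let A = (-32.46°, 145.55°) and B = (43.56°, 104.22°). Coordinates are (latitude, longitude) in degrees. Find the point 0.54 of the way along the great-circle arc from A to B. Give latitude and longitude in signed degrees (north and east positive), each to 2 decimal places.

9.02°, 125.13°

The central angle between A and B is δ = 1.4814 rad.
With f = 0.54, the slerp weights are sin((1−f)δ)/sin δ = 0.6324 and sin(fδ)/sin δ = 0.7202.
Weighted sum of the unit vectors: (0.6324)·(-0.6958,0.4773,-0.5367) + (0.7202)·(-0.1780,0.7024,0.6891) = (-0.5682, 0.8078, 0.1569).
Converting back: φ = atan2(z, √(x²+y²)) = 9.02°, λ = atan2(y, x) = 125.13°.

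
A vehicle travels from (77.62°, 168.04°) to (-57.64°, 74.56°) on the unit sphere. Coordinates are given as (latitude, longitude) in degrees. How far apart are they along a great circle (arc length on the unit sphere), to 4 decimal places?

2.5535

Let φ₁ = 1.3547 rad, φ₂ = -1.0060 rad, and Δλ = -1.6315 rad.
cos c = sin φ₁ sin φ₂ + cos φ₁ cos φ₂ cos Δλ = (0.9767)(-0.8447) + (0.2144)(0.5352)(-0.0607) = -0.83203,
so c = arccos(-0.83203) = 2.55355 rad.
On the unit sphere the arc length equals the central angle: 2.5535.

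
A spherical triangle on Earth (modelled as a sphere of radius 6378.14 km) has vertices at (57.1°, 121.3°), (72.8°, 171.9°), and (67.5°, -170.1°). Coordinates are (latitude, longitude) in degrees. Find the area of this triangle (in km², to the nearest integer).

Side lengths (central angles): a = 0.1402, b = 0.5519, c = 0.4417 rad; semiperimeter s = 0.5669.
By l'Huilier's theorem, tan(E/4) = √[tan(s/2) tan((s−a)/2) tan((s−b)/2) tan((s−c)/2)], giving spherical excess E = 0.0218 rad.
Area = E·R² = 0.0218 × (6378.14)² ≈ 887211 km².

887211 km²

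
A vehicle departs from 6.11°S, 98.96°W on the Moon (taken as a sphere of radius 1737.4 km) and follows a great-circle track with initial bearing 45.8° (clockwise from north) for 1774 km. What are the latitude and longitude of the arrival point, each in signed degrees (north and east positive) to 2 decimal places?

Angular distance δ = d/R = 1774/1737.4 = 1.02107 rad; initial bearing θ = 0.7994 rad.
sin φ₂ = sin φ₁ cos δ + cos φ₁ sin δ cos θ = (-0.1064)(0.5225) + (0.9943)(0.8527)(0.6972) = 0.5355, so φ₂ = 32.38°.
Δλ = atan2(sin θ sin δ cos φ₁, cos δ − sin φ₁ sin φ₂) = atan2(0.6078, 0.5795) = 46.368°.
λ₂ = -98.960° + 46.368° = -52.59°.

32.38°, -52.59°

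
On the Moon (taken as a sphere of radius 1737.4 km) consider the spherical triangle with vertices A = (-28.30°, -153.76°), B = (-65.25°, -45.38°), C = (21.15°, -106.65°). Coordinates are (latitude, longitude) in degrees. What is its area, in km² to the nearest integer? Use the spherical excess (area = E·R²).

Side lengths (central angles): a = 1.7112, b = 1.1725, c = 1.2511 rad; semiperimeter s = 2.0674.
By l'Huilier's theorem, tan(E/4) = √[tan(s/2) tan((s−a)/2) tan((s−b)/2) tan((s−c)/2)], giving spherical excess E = 0.9817 rad.
Area = E·R² = 0.9817 × (1737.4)² ≈ 2963244 km².

2963244 km²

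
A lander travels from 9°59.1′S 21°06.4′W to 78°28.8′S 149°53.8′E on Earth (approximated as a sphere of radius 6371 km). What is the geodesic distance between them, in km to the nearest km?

10163 km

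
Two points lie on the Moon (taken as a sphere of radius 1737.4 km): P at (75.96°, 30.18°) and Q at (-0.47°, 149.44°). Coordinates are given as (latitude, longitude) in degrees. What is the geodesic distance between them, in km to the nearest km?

2950 km

Let φ₁ = 1.3258 rad, φ₂ = -0.0082 rad, and Δλ = 2.0815 rad.
cos c = sin φ₁ sin φ₂ + cos φ₁ cos φ₂ cos Δλ = (0.9701)(-0.0082) + (0.2426)(1.0000)(-0.4888) = -0.12653,
so c = arccos(-0.12653) = 1.69767 rad.
Distance = R·c = 1737.4 × 1.6977 ≈ 2950 km.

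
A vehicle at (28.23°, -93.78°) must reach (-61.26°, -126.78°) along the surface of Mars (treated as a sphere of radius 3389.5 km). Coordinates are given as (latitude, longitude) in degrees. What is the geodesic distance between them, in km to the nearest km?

In radians: φ₁ = 0.4927, φ₂ = -1.0692, Δλ = -33.000° = -0.5760 rad.
Haversine: a = sin²(Δφ/2) + cos φ₁ cos φ₂ sin²(Δλ/2) = 0.4955 + (0.8811)(0.4808)(0.0807) = 0.52972.
Central angle c = 2·arcsin(√a) = 1.63028 rad.
Distance = R·c = 3389.5 × 1.6303 ≈ 5526 km.

5526 km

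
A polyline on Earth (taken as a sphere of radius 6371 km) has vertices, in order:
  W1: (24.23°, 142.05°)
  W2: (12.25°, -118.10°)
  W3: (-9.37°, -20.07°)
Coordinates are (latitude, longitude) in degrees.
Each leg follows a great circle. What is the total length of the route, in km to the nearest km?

Leg W1→W2: central angle 1.6362 rad, distance 10424.3 km.
Leg W2→W3: central angle 1.7408 rad, distance 11090.9 km.
Total: 10424.3 + 11090.9 ≈ 21515 km.

21515 km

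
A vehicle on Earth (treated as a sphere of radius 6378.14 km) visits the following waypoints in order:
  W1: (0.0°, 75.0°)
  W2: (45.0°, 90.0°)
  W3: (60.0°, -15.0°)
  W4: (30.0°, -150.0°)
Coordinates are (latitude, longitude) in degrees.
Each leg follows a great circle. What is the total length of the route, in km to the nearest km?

Leg W1→W2: central angle 0.8189 rad, distance 5223.2 km.
Leg W2→W3: central angle 1.0229 rad, distance 6524.4 km.
Leg W3→W4: central angle 1.4436 rad, distance 9207.7 km.
Total: 5223.2 + 6524.4 + 9207.7 ≈ 20955 km.

20955 km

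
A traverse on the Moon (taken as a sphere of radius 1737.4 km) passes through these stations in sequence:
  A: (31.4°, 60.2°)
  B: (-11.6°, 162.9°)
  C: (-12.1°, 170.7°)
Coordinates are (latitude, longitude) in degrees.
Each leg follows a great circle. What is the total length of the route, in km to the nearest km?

3470 km

Leg A→B: central angle 1.8635 rad, distance 3237.7 km.
Leg B→C: central angle 0.1335 rad, distance 232.0 km.
Total: 3237.7 + 232.0 ≈ 3470 km.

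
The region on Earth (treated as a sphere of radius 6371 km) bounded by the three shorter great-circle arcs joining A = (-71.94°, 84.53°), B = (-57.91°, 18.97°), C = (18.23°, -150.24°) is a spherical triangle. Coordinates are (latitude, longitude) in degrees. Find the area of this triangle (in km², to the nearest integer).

29626721 km²

Side lengths (central angles): a = 2.4352, b = 2.0570, c = 0.5082 rad; semiperimeter s = 2.5002.
By l'Huilier's theorem, tan(E/4) = √[tan(s/2) tan((s−a)/2) tan((s−b)/2) tan((s−c)/2)], giving spherical excess E = 0.7299 rad.
Area = E·R² = 0.7299 × (6371)² ≈ 29626721 km².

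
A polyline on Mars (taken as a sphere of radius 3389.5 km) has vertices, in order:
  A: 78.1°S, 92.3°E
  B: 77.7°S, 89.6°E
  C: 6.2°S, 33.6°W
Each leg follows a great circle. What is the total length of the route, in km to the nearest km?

Leg A→B: central angle 0.0121 rad, distance 41.0 km.
Leg B→C: central angle 1.5812 rad, distance 5359.6 km.
Total: 41.0 + 5359.6 ≈ 5401 km.

5401 km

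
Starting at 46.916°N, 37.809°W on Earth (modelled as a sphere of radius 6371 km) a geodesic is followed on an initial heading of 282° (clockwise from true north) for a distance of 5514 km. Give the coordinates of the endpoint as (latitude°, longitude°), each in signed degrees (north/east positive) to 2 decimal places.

35.56°, -104.09°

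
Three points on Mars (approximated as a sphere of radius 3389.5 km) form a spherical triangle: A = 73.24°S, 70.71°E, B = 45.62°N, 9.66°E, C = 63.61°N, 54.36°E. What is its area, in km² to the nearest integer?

12968012 km²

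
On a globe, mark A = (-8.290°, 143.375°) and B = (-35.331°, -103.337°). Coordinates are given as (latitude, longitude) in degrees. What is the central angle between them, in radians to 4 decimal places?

1.8088 rad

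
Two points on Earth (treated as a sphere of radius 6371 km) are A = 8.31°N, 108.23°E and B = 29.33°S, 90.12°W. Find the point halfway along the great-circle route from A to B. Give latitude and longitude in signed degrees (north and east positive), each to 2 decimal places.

The central angle between A and B is δ = 2.6672 rad.
With f = 0.5, the slerp weights are sin((1−f)δ)/sin δ = 2.1280 and sin(fδ)/sin δ = 2.1280.
Weighted sum of the unit vectors: (2.1280)·(-0.3095,0.9398,0.1445) + (2.1280)·(-0.0018,-0.8718,-0.4898) = (-0.6626, 0.1448, -0.7348).
Converting back: φ = atan2(z, √(x²+y²)) = -47.29°, λ = atan2(y, x) = 167.68°.

-47.29°, 167.68°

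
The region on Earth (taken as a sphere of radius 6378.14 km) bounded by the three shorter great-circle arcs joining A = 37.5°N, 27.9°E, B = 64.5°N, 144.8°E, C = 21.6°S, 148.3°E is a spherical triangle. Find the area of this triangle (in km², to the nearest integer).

53716202 km²

Side lengths (central angles): a = 1.5035, b = 2.2110, c = 1.1648 rad; semiperimeter s = 2.4396.
By l'Huilier's theorem, tan(E/4) = √[tan(s/2) tan((s−a)/2) tan((s−b)/2) tan((s−c)/2)], giving spherical excess E = 1.3204 rad.
Area = E·R² = 1.3204 × (6378.14)² ≈ 53716202 km².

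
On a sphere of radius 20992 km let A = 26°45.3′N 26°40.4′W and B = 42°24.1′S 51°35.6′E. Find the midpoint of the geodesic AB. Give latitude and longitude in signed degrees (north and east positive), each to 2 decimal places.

The central angle between A and B is δ = 1.7411 rad.
With f = 0.5, the slerp weights are sin((1−f)δ)/sin δ = 0.7759 and sin(fδ)/sin δ = 0.7759.
Weighted sum of the unit vectors: (0.7759)·(0.7979,-0.4008,0.4502) + (0.7759)·(0.4587,0.5787,-0.6743) = (0.9750, 0.1380, -0.1739).
Converting back: φ = atan2(z, √(x²+y²)) = -10.02°, λ = atan2(y, x) = 8.05°.

-10.02°, 8.05°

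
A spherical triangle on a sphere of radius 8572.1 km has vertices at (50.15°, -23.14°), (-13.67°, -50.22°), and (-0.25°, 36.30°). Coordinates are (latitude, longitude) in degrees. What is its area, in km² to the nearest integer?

Side lengths (central angles): a = 1.5107, b = 1.2425, c = 1.1886 rad; semiperimeter s = 1.9709.
By l'Huilier's theorem, tan(E/4) = √[tan(s/2) tan((s−a)/2) tan((s−b)/2) tan((s−c)/2)], giving spherical excess E = 0.9260 rad.
Area = E·R² = 0.9260 × (8572.1)² ≈ 68040311 km².

68040311 km²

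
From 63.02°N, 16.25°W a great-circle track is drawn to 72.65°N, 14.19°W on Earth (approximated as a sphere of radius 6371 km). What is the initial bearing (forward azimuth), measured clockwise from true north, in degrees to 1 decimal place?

With φ₁ = 1.0999, φ₂ = 1.2680, Δλ = 0.0360 rad, the forward-azimuth formula gives
θ = atan2( sin Δλ cos φ₂ , cos φ₁ sin φ₂ − sin φ₁ cos φ₂ cos Δλ ) = atan2(0.0107, 0.1675) = 3.66°.
So the initial bearing is 3.7°.

3.7°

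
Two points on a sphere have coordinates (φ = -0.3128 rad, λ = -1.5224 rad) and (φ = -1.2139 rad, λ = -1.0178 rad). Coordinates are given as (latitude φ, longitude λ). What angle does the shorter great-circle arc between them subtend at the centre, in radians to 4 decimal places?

0.9529 rad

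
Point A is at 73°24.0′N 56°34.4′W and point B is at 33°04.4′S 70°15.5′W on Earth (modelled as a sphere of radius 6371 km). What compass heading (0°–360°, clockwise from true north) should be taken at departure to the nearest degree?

Δλ = -13.685° = -0.2388 rad.
y = sin Δλ · cos φ₂ = (-0.2366)(0.8380) = -0.1983
x = cos φ₁ sin φ₂ − sin φ₁ cos φ₂ cos Δλ = (0.2857)(-0.5457) − (0.9583)(0.8380)(0.9716) = -0.9362
θ = atan2(y, x) = -168.04°; adding 360° gives 192°.

192°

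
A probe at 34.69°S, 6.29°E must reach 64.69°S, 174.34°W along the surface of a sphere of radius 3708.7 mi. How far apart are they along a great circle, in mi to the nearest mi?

5218 mi

Let φ₁ = -0.6055 rad, φ₂ = -1.1291 rad, and Δλ = 3.1306 rad.
cos c = sin φ₁ sin φ₂ + cos φ₁ cos φ₂ cos Δλ = (-0.5691)(-0.9040) + (0.8222)(0.4275)(-0.9999) = 0.16300,
so c = arccos(0.16300) = 1.40706 rad.
Distance = R·c = 3708.7 × 1.4071 ≈ 5218 mi.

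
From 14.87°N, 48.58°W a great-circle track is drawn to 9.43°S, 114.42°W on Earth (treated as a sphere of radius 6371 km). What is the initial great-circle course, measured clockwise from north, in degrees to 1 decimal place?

253.8°

With φ₁ = 0.2595, φ₂ = -0.1646, Δλ = -1.1491 rad, the forward-azimuth formula gives
θ = atan2( sin Δλ cos φ₂ , cos φ₁ sin φ₂ − sin φ₁ cos φ₂ cos Δλ ) = atan2(-0.9001, -0.2620) = -106.23°.
Adding 360° brings this into [0°, 360°): 253.8°.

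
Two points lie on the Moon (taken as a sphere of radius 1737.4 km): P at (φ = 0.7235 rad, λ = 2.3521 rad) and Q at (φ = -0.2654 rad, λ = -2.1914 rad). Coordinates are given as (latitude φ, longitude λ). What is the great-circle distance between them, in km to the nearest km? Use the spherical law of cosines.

3250 km

With latitudes φ₁ = 41.453°, φ₂ = -15.206° and longitude difference Δλ = 99.677°:
cos c = sin φ₁ sin φ₂ + cos φ₁ cos φ₂ cos Δλ = (0.6620)(-0.2623) + (0.7495)(0.9650)(-0.1681) = -0.29521,
so c = arccos(-0.29521) = 1.87047 rad.
Distance = R·c = 1737.4 × 1.8705 ≈ 3250 km.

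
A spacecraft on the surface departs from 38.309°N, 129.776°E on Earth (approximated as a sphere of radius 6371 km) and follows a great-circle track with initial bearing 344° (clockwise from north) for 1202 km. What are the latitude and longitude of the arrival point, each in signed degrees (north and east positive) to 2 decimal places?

48.62°, 125.29°

Angular distance δ = d/R = 1202/6371 = 0.18867 rad; initial bearing θ = 6.0039 rad.
sin φ₂ = sin φ₁ cos δ + cos φ₁ sin δ cos θ = (0.6199)(0.9823) + (0.7847)(0.1876)(0.9613) = 0.7504, so φ₂ = 48.62°.
Δλ = atan2(sin θ sin δ cos φ₁, cos δ − sin φ₁ sin φ₂) = atan2(-0.0406, 0.5171) = -4.485°.
λ₂ = 129.776° − 4.485° = 125.29°.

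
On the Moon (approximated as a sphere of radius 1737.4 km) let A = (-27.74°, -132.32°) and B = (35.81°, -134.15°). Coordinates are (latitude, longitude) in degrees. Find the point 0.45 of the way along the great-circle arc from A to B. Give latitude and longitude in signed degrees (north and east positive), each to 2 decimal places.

Central angle δ = 1.1096 rad. Interpolating on the sphere with fraction f = 0.45:
P = [sin((1−f)δ)·A + sin(fδ)·B] / sin δ = 0.6400·A + 0.5347·B in Cartesian coordinates,
giving P = (-0.6834, -0.7299, 0.0150), i.e. latitude 0.86°, longitude -133.11°.

0.86°, -133.11°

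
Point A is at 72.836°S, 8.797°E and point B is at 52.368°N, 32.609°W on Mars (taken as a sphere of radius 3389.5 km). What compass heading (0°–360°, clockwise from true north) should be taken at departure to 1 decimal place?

With φ₁ = -1.2712, φ₂ = 0.9140, Δλ = -0.7227 rad, the forward-azimuth formula gives
θ = atan2( sin Δλ cos φ₂ , cos φ₁ sin φ₂ − sin φ₁ cos φ₂ cos Δλ ) = atan2(-0.4038, 0.6713) = -31.03°.
Adding 360° brings this into [0°, 360°): 329.0°.

329.0°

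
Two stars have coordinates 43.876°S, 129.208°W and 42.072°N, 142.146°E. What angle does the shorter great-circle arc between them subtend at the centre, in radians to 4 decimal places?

With latitudes φ₁ = -43.876°, φ₂ = 42.072° and longitude difference Δλ = -88.646°:
cos c = sin φ₁ sin φ₂ + cos φ₁ cos φ₂ cos Δλ = (-0.6931)(0.6701) + (0.7208)(0.7423)(0.0236) = -0.45178,
so c = arccos(-0.45178) = 2.03955 rad.
So the angular separation is 2.0396 rad.

2.0396 rad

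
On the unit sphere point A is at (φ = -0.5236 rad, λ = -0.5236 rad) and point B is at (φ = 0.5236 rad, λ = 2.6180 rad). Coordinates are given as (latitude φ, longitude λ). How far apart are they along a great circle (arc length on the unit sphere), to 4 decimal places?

In radians: φ₁ = -0.5236, φ₂ = 0.5236, Δλ = -180.000° = -3.1416 rad.
Haversine: a = sin²(Δφ/2) + cos φ₁ cos φ₂ sin²(Δλ/2) = 0.2500 + (0.8660)(0.8660)(1.0000) = 1.00000.
Central angle c = 2·arcsin(√a) = 3.14159 rad.
On the unit sphere the arc length equals the central angle: 3.1416.

3.1416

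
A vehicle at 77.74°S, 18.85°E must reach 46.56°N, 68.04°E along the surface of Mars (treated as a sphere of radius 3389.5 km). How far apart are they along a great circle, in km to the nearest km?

In radians: φ₁ = -1.3568, φ₂ = 0.8126, Δλ = 49.190° = 0.8585 rad.
cos c = sin φ₁ sin φ₂ + cos φ₁ cos φ₂ cos Δλ = (-0.9772)(0.7261) + (0.2123)(0.6876)(0.6536) = -0.61411,
so c = arccos(-0.61411) = 2.23205 rad.
Distance = R·c = 3389.5 × 2.2321 ≈ 7566 km.

7566 km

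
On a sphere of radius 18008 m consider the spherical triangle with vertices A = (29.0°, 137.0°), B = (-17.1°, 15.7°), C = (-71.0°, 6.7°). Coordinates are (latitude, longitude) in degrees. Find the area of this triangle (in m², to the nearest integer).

Side lengths (central angles): a = 0.9455, b = 2.2686, c = 2.1857 rad; semiperimeter s = 2.6999.
By l'Huilier's theorem, tan(E/4) = √[tan(s/2) tan((s−a)/2) tan((s−b)/2) tan((s−c)/2)], giving spherical excess E = 2.0281 rad.
Area = E·R² = 2.0281 × (18008)² ≈ 657678567 m².

657678567 m²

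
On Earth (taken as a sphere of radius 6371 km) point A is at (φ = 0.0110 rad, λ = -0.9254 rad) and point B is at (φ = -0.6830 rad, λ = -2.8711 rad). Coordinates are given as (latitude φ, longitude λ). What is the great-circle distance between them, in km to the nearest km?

11888 km

In radians: φ₁ = 0.0110, φ₂ = -0.6830, Δλ = -111.480° = -1.9457 rad.
cos c = sin φ₁ sin φ₂ + cos φ₁ cos φ₂ cos Δλ = (0.0110)(-0.6311) + (0.9999)(0.7757)(-0.3662) = -0.29097,
so c = arccos(-0.29097) = 1.86603 rad.
Distance = R·c = 6371 × 1.8660 ≈ 11888 km.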